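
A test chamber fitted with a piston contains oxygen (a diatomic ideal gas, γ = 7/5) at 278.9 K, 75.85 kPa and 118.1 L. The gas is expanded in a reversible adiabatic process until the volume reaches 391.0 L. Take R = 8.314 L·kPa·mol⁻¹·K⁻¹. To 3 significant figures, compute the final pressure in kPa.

P₂ ≈ 14.2 kPa

Reversible adiabatic, γ = 7/5: T₂ = T₁·(V₁/V₂)^(γ−1) = 172.8 K; P₂ = P₁·(V₁/V₂)^γ = 14.19 kPa.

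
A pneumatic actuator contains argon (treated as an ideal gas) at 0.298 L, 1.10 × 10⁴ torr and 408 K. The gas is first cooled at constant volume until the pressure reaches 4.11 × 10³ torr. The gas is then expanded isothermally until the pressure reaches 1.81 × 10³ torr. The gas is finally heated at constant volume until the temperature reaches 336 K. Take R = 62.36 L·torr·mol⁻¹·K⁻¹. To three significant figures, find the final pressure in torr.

V constant ⇒ P ∝ T: V₂ = V₁; T₂ = T₁·(P₂/P₁) = 152.4 K.
T constant ⇒ Boyle's law P V = const: T₃ = T₂; V₃ = V₂·(P₂/P₃) = 0.6767 L.
V constant ⇒ P ∝ T: V₄ = V₃; P₄ = P₃·(T₄/T₃) = 3989 torr.

P₄ ≈ 3.99e+03 torr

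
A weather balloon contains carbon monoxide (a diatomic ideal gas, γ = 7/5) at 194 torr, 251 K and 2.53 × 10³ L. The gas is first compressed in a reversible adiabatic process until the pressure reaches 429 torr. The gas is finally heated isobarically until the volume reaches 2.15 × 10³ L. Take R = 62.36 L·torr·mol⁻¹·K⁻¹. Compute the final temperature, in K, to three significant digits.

T₃ ≈ 472 K

Reversible adiabatic, γ = 7/5: T₂ = T₁·(P₂/P₁)^((γ−1)/γ) = 314.9 K; V₂ = V₁·(P₁/P₂)^(1/γ) = 1435 L.
Isobaric, so V/T is constant: P₃ = P₂; T₃ = T₂·(V₃/V₂) = 471.7 K.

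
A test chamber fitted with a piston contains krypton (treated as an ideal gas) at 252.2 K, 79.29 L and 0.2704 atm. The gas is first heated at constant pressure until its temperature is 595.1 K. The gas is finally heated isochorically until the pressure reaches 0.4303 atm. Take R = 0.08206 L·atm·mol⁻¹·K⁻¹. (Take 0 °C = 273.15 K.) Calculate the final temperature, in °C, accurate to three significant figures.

T₃ ≈ 674 °C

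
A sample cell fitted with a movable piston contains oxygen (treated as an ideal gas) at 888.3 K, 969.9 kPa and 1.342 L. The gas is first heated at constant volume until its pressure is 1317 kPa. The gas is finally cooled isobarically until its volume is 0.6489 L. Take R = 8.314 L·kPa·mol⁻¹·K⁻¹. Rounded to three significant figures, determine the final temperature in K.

V constant ⇒ P ∝ T: V₂ = V₁; T₂ = T₁·(P₂/P₁) = 1206 K.
P constant ⇒ V ∝ T: P₃ = P₂; T₃ = T₂·(V₃/V₂) = 583.2 K.

T₃ ≈ 583 K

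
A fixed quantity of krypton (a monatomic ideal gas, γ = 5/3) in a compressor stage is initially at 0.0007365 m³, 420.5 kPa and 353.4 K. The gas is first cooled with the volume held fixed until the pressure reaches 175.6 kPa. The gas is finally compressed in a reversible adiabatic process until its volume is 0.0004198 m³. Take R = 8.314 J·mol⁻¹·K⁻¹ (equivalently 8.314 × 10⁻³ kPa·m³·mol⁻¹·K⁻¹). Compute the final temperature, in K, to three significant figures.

V constant ⇒ P ∝ T: V₂ = V₁; T₂ = T₁·(P₂/P₁) = 147.6 K.
Reversible adiabatic, γ = 5/3: T₃ = T₂·(V₂/V₃)^(γ−1) = 214.7 K; P₃ = P₂·(V₂/V₃)^γ = 448.1 kPa.

T₃ ≈ 215 K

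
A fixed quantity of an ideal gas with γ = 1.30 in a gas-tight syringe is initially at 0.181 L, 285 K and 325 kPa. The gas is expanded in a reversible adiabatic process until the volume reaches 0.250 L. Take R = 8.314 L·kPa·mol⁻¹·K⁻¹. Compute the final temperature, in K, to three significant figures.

Reversible adiabatic, γ = 1.30: T₂ = T₁·(V₁/V₂)^(γ−1) = 258.7 K; P₂ = P₁·(V₁/V₂)^γ = 213.6 kPa.

T₂ ≈ 259 K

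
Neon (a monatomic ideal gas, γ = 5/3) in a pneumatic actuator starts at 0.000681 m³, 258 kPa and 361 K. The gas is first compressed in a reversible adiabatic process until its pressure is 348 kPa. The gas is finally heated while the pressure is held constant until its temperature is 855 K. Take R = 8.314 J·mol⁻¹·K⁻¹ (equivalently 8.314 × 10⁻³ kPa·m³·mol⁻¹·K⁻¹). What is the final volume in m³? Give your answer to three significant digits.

Reversible adiabatic, γ = 5/3: T₂ = T₁·(P₂/P₁)^((γ−1)/γ) = 406.9 K; V₂ = V₁·(P₁/P₂)^(1/γ) = 0.0005691 m³.
P constant ⇒ V ∝ T: P₃ = P₂; V₃ = V₂·(T₃/T₂) = 0.001196 m³.

V₃ ≈ 0.00120 m³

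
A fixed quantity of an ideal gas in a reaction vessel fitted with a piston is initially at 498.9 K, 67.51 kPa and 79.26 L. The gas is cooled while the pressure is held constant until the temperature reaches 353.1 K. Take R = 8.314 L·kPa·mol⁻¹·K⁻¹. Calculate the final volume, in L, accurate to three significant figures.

Isobaric, so V/T is constant: P₂ = P₁; V₂ = V₁·(T₂/T₁) = 56.10 L.

V₂ ≈ 56.1 L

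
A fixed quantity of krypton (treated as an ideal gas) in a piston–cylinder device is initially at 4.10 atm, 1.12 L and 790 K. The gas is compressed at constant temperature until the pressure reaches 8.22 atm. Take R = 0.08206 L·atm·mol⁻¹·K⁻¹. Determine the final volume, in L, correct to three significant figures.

T constant ⇒ Boyle's law P V = const: T₂ = T₁; V₂ = V₁·(P₁/P₂) = 0.5586 L.

V₂ ≈ 0.559 L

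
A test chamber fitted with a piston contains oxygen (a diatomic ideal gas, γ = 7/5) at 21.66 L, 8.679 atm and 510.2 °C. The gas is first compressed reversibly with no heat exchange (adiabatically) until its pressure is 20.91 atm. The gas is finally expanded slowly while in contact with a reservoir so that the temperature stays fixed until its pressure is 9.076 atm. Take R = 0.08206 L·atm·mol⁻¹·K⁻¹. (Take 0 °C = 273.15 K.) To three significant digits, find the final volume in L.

Convert: T₁ = 783.3 K.
Reversible adiabatic, γ = 7/5: T₂ = T₁·(P₂/P₁)^((γ−1)/γ) = 1007 K; V₂ = V₁·(P₁/P₂)^(1/γ) = 11.56 L.
T constant ⇒ Boyle's law P V = const: T₃ = T₂; V₃ = V₂·(P₂/P₃) = 26.63 L.

V₃ ≈ 26.6 L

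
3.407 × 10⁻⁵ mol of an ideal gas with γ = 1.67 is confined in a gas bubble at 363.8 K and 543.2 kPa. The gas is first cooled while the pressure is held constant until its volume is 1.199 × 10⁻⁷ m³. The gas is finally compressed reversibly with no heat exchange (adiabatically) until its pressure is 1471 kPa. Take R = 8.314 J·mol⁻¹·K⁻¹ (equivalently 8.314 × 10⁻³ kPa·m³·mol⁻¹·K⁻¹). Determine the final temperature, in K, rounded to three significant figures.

T₃ ≈ 343 K

From PV = nRT: V₁ = nRT₁/P₁ = 1.897e-07 m³.
Isobaric, so V/T is constant: P₂ = P₁; T₂ = T₁·(V₂/V₁) = 229.9 K.
Reversible adiabatic, γ = 1.67: T₃ = T₂·(P₃/P₂)^((γ−1)/γ) = 342.9 K; V₃ = V₂·(P₂/P₃)^(1/γ) = 6.603e-08 m³.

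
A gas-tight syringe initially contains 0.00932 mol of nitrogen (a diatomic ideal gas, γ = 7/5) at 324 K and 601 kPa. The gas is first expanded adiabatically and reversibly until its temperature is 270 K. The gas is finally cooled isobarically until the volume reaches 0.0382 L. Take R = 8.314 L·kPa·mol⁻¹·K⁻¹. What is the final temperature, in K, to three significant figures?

T₃ ≈ 157 K

From PV = nRT: V₁ = nRT₁/P₁ = 0.04177 L.
Reversible adiabatic, γ = 7/5: P₂ = P₁·(T₂/T₁)^(γ/(γ−1)) = 317.5 kPa; V₂ = V₁·(T₁/T₂)^(1/(γ−1)) = 0.06589 L.
Isobaric, so V/T is constant: P₃ = P₂; T₃ = T₂·(V₃/V₂) = 156.5 K.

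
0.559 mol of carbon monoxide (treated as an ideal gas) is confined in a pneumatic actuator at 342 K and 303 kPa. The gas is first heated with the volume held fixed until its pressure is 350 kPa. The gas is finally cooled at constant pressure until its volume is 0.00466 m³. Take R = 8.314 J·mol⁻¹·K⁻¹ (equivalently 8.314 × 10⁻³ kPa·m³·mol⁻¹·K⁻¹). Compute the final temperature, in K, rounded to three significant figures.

T₃ ≈ 351 K

From PV = nRT: V₁ = nRT₁/P₁ = 0.005246 m³.
Isochoric, so P/T is constant: V₂ = V₁; T₂ = T₁·(P₂/P₁) = 395.0 K.
Isobaric, so V/T is constant: P₃ = P₂; T₃ = T₂·(V₃/V₂) = 350.9 K.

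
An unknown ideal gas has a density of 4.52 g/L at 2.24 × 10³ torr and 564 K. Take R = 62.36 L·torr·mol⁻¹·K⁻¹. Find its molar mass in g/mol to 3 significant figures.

M ≈ 71.0 g/mol

ρ = PM/(RT) ⇒ M = ρRT/P = (4.52 × 62.36 × 564.0) / 2.24e+03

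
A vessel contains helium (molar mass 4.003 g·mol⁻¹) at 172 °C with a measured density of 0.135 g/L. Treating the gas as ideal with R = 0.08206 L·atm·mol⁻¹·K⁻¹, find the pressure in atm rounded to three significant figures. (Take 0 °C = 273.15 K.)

ρ = PM/(RT) ⇒ P = ρRT/M = (0.135 × 0.08206 × 445.1) / 4.003

P ≈ 1.23 atm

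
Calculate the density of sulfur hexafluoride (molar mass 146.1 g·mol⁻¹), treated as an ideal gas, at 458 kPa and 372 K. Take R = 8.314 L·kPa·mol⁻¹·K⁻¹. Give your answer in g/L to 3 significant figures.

ρ ≈ 21.6 g/L

ρ = PM/(RT) = (458 × 146.1) / (8.314 × 372.0)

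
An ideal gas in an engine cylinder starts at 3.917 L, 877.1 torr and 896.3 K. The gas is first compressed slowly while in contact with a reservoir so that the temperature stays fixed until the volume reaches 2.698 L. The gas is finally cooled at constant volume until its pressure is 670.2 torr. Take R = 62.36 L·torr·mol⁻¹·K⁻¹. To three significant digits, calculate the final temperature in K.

T₃ ≈ 472 K

Isothermal, so P V is constant: T₂ = T₁; P₂ = P₁·(V₁/V₂) = 1273 torr.
Isochoric, so P/T is constant: V₃ = V₂; T₃ = T₂·(P₃/P₂) = 471.7 K.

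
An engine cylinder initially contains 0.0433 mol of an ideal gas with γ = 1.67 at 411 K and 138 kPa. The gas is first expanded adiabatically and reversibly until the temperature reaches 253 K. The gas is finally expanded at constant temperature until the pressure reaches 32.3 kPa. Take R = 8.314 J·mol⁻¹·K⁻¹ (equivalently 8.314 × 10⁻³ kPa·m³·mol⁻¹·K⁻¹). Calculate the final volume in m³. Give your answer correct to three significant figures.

From PV = nRT: V₁ = nRT₁/P₁ = 0.001072 m³.
Reversible adiabatic, γ = 1.67: P₂ = P₁·(T₂/T₁)^(γ/(γ−1)) = 41.18 kPa; V₂ = V₁·(T₁/T₂)^(1/(γ−1)) = 0.002212 m³.
T constant ⇒ Boyle's law P V = const: T₃ = T₂; V₃ = V₂·(P₂/P₃) = 0.002820 m³.

V₃ ≈ 0.00282 m³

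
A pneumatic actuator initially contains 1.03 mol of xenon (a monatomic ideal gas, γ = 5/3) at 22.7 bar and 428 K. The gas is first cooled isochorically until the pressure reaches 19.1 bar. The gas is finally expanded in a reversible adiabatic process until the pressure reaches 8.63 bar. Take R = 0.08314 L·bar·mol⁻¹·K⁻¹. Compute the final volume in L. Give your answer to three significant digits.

V₃ ≈ 2.60 L

From PV = nRT: V₁ = nRT₁/P₁ = 1.615 L.
Isochoric, so P/T is constant: V₂ = V₁; T₂ = T₁·(P₂/P₁) = 360.1 K.
Adiabatic (γ = 5/3), T V^(γ−1) and P V^γ constant: T₃ = T₂·(P₃/P₂)^((γ−1)/γ) = 262.1 K; V₃ = V₂·(P₂/P₃)^(1/γ) = 2.601 L.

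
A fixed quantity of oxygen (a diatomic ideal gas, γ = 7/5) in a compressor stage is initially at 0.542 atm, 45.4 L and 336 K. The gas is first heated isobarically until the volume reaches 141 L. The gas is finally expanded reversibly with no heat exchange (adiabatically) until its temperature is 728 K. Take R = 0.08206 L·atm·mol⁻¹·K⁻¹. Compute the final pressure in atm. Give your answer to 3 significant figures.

P constant ⇒ V ∝ T: P₂ = P₁; T₂ = T₁·(V₂/V₁) = 1044 K.
Adiabatic (γ = 7/5), T V^(γ−1) and P V^γ constant: P₃ = P₂·(T₃/T₂)^(γ/(γ−1)) = 0.1537 atm; V₃ = V₂·(T₂/T₃)^(1/(γ−1)) = 346.9 L.

P₃ ≈ 0.154 atm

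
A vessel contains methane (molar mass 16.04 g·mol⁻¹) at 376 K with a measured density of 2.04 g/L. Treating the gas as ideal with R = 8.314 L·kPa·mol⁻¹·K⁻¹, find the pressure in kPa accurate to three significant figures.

ρ = PM/(RT) ⇒ P = ρRT/M = (2.04 × 8.314 × 376.0) / 16.04

P ≈ 398 kPa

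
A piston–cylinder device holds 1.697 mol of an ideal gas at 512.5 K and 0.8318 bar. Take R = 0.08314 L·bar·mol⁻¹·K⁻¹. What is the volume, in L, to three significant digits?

PV = nRT ⇒ V = nRT/P = (1.697 × 0.08314 × 512.5) / 0.8318

V ≈ 86.9 L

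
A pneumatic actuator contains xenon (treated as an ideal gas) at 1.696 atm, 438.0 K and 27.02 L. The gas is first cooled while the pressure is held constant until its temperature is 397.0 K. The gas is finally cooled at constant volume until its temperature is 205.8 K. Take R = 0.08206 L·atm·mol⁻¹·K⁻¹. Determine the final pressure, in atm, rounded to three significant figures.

Isobaric, so V/T is constant: P₂ = P₁; V₂ = V₁·(T₂/T₁) = 24.49 L.
V constant ⇒ P ∝ T: V₃ = V₂; P₃ = P₂·(T₃/T₂) = 0.8792 atm.

P₃ ≈ 0.879 atm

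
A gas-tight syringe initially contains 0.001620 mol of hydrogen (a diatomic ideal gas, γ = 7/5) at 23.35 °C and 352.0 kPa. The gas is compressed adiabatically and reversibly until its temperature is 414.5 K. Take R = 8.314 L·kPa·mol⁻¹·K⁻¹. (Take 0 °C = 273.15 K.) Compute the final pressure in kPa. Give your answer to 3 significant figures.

Convert: T₁ = 296.5 K.
From PV = nRT: V₁ = nRT₁/P₁ = 0.01135 L.
Reversible adiabatic, γ = 7/5: P₂ = P₁·(T₂/T₁)^(γ/(γ−1)) = 1137 kPa; V₂ = V₁·(T₁/T₂)^(1/(γ−1)) = 0.004910 L.

P₂ ≈ 1.14e+03 kPa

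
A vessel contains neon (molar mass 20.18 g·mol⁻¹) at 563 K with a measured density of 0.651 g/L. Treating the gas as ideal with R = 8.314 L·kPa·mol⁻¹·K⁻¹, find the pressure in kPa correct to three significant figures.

P ≈ 151 kPa

ρ = PM/(RT) ⇒ P = ρRT/M = (0.651 × 8.314 × 563.0) / 20.18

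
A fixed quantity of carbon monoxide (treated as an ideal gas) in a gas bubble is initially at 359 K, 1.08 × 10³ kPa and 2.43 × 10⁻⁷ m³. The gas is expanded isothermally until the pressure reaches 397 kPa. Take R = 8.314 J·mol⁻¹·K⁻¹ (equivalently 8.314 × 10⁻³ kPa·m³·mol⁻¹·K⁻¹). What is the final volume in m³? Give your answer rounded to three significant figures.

Isothermal, so P V is constant: T₂ = T₁; V₂ = V₁·(P₁/P₂) = 6.611e-07 m³.

V₂ ≈ 6.61e-07 m³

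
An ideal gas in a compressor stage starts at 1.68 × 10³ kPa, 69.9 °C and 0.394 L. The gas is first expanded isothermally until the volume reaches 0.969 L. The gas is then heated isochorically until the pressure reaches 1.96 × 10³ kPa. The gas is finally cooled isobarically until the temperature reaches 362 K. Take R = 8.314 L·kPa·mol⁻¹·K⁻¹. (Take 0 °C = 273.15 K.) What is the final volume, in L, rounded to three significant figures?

V₄ ≈ 0.356 L

Convert: T₁ = 343.0 K.
Isothermal, so P V is constant: T₂ = T₁; P₂ = P₁·(V₁/V₂) = 683.1 kPa.
V constant ⇒ P ∝ T: V₃ = V₂; T₃ = T₂·(P₃/P₂) = 984.3 K.
P constant ⇒ V ∝ T: P₄ = P₃; V₄ = V₃·(T₄/T₃) = 0.3564 L.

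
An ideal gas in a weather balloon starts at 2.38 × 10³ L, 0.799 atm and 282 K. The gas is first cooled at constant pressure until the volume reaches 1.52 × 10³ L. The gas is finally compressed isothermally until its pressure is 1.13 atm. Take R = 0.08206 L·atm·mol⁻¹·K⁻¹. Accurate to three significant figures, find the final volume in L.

P constant ⇒ V ∝ T: P₂ = P₁; T₂ = T₁·(V₂/V₁) = 180.1 K.
Isothermal, so P V is constant: T₃ = T₂; V₃ = V₂·(P₂/P₃) = 1075 L.

V₃ ≈ 1.07e+03 L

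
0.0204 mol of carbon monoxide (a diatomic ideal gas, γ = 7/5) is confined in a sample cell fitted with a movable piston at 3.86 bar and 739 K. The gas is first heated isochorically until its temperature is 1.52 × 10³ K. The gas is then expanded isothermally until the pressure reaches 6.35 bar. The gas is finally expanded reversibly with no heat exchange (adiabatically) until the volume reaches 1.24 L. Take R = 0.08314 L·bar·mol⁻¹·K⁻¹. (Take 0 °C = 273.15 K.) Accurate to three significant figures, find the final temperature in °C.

From PV = nRT: V₁ = nRT₁/P₁ = 0.3247 L.
Isochoric, so P/T is constant: V₂ = V₁; P₂ = P₁·(T₂/T₁) = 7.939 bar.
Isothermal, so P V is constant: T₃ = T₂; V₃ = V₂·(P₂/P₃) = 0.4060 L.
Reversible adiabatic, γ = 7/5: T₄ = T₃·(V₃/V₄)^(γ−1) = 972.5 K; P₄ = P₃·(V₃/V₄)^γ = 1.330 bar.

T₄ ≈ 699 °C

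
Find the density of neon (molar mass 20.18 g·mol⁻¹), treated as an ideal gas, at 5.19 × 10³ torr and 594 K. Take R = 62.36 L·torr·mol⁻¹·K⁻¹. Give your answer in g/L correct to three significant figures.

ρ ≈ 2.83 g/L

ρ = PM/(RT) = (5.19e+03 × 20.18) / (62.36 × 594.0)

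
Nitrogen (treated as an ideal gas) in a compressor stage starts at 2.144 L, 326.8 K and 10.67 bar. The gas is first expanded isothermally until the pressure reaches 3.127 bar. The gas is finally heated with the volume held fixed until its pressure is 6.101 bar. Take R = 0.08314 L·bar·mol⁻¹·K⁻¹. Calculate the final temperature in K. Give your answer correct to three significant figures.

T constant ⇒ Boyle's law P V = const: T₂ = T₁; V₂ = V₁·(P₁/P₂) = 7.316 L.
Isochoric, so P/T is constant: V₃ = V₂; T₃ = T₂·(P₃/P₂) = 637.6 K.

T₃ ≈ 638 K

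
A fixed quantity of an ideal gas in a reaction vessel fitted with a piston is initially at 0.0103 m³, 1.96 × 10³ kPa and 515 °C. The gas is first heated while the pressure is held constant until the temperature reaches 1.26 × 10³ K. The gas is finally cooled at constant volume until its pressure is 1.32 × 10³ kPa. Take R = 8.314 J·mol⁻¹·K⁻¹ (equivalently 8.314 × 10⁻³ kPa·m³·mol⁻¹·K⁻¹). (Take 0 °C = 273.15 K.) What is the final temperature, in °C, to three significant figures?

Convert: T₁ = 788.1 K.
P constant ⇒ V ∝ T: P₂ = P₁; V₂ = V₁·(T₂/T₁) = 0.01647 m³.
V constant ⇒ P ∝ T: V₃ = V₂; T₃ = T₂·(P₃/P₂) = 848.6 K.

T₃ ≈ 575 °C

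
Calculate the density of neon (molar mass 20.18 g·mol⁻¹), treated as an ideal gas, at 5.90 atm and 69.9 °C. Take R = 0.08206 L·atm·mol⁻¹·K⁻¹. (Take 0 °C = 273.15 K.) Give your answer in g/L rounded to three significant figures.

ρ = PM/(RT) = (5.90 × 20.18) / (0.08206 × 343.0)

ρ ≈ 4.23 g/L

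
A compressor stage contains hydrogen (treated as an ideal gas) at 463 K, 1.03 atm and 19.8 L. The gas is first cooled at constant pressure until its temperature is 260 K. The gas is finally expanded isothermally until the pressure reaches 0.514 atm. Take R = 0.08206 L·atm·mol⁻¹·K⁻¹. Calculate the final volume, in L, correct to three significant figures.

V₃ ≈ 22.3 L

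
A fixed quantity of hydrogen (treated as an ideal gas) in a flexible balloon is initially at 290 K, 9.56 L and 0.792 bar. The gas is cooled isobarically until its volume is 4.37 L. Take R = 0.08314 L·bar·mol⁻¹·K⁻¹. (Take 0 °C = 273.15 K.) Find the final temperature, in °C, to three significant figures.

Isobaric, so V/T is constant: P₂ = P₁; T₂ = T₁·(V₂/V₁) = 132.6 K.

T₂ ≈ -141 °C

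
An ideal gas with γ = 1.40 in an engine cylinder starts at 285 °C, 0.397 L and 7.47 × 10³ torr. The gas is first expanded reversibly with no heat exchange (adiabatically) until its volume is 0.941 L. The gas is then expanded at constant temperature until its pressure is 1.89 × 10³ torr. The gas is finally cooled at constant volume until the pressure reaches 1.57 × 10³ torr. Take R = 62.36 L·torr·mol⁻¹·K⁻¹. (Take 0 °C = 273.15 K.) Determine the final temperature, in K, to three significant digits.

Convert: T₁ = 558.1 K.
Reversible adiabatic, γ = 1.40: T₂ = T₁·(V₁/V₂)^(γ−1) = 395.2 K; P₂ = P₁·(V₁/V₂)^γ = 2232 torr.
T constant ⇒ Boyle's law P V = const: T₃ = T₂; V₃ = V₂·(P₂/P₃) = 1.111 L.
Isochoric, so P/T is constant: V₄ = V₃; T₄ = T₃·(P₄/P₃) = 328.3 K.

T₄ ≈ 328 K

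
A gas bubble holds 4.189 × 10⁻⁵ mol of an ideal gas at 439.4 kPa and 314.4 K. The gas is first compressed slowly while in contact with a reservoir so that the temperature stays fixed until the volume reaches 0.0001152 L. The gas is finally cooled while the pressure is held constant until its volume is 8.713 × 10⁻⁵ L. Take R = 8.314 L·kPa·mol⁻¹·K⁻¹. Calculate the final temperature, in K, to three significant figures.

From PV = nRT: V₁ = nRT₁/P₁ = 0.0002492 L.
Isothermal, so P V is constant: T₂ = T₁; P₂ = P₁·(V₁/V₂) = 950.5 kPa.
P constant ⇒ V ∝ T: P₃ = P₂; T₃ = T₂·(V₃/V₂) = 237.8 K.

T₃ ≈ 238 K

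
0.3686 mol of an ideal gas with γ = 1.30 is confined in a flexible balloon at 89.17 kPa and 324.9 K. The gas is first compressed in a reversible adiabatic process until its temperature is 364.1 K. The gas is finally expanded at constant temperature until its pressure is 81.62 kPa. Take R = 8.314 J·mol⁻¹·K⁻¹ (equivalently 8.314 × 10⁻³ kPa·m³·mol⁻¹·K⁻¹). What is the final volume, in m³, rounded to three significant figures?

From PV = nRT: V₁ = nRT₁/P₁ = 0.01117 m³.
Reversible adiabatic, γ = 1.30: P₂ = P₁·(T₂/T₁)^(γ/(γ−1)) = 146.1 kPa; V₂ = V₁·(T₁/T₂)^(1/(γ−1)) = 0.007638 m³.
Isothermal, so P V is constant: T₃ = T₂; V₃ = V₂·(P₂/P₃) = 0.01367 m³.

V₃ ≈ 0.0137 m³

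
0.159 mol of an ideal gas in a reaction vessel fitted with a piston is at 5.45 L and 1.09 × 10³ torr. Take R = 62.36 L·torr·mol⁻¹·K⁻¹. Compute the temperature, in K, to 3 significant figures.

PV = nRT ⇒ T = PV/(nR) = (1.09e+03 × 5.45) / (0.159 × 62.36)

T ≈ 599 K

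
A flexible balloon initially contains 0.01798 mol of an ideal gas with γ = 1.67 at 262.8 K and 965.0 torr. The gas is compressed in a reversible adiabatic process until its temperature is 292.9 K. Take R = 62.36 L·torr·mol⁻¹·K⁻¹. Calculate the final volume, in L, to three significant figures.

From PV = nRT: V₁ = nRT₁/P₁ = 0.3053 L.
Reversible adiabatic, γ = 1.67: P₂ = P₁·(T₂/T₁)^(γ/(γ−1)) = 1264 torr; V₂ = V₁·(T₁/T₂)^(1/(γ−1)) = 0.2597 L.

V₂ ≈ 0.260 L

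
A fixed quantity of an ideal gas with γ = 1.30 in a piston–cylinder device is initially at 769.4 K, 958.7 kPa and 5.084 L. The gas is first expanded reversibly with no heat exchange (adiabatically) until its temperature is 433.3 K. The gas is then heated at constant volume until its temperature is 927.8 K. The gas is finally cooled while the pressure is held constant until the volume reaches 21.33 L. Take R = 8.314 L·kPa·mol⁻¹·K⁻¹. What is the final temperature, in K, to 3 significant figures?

T₄ ≈ 574 K

Adiabatic (γ = 1.30), T V^(γ−1) and P V^γ constant: P₂ = P₁·(T₂/T₁)^(γ/(γ−1)) = 79.64 kPa; V₂ = V₁·(T₁/T₂)^(1/(γ−1)) = 34.47 L.
Isochoric, so P/T is constant: V₃ = V₂; P₃ = P₂·(T₃/T₂) = 170.5 kPa.
P constant ⇒ V ∝ T: P₄ = P₃; T₄ = T₃·(V₄/V₃) = 574.2 K.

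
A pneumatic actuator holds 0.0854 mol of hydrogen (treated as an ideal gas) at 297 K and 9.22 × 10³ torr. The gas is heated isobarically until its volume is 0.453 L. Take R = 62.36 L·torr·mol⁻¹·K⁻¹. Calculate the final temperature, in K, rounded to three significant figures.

T₂ ≈ 784 K

From PV = nRT: V₁ = nRT₁/P₁ = 0.1715 L.
P constant ⇒ V ∝ T: P₂ = P₁; T₂ = T₁·(V₂/V₁) = 784.3 K.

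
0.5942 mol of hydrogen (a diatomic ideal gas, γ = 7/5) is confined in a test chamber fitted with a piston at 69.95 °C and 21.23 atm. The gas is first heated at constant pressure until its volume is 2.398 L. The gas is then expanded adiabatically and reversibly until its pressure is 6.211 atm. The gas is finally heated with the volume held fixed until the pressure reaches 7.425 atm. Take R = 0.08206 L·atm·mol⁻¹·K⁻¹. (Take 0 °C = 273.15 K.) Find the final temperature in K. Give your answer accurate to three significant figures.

T₄ ≈ 879 K

Convert: T₁ = 343.1 K.
From PV = nRT: V₁ = nRT₁/P₁ = 0.7880 L.
Isobaric, so V/T is constant: P₂ = P₁; T₂ = T₁·(V₂/V₁) = 1044 K.
Reversible adiabatic, γ = 7/5: T₃ = T₂·(P₃/P₂)^((γ−1)/γ) = 734.9 K; V₃ = V₂·(P₂/P₃)^(1/γ) = 5.769 L.
V constant ⇒ P ∝ T: V₄ = V₃; T₄ = T₃·(P₄/P₃) = 878.5 K.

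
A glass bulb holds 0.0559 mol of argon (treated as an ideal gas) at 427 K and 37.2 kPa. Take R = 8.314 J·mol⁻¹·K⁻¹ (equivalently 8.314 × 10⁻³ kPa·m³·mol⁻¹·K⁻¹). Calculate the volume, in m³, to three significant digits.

V ≈ 0.00533 m³

PV = nRT ⇒ V = nRT/P = (0.0559 × 8.314 × 10⁻³ × 427) / 37.2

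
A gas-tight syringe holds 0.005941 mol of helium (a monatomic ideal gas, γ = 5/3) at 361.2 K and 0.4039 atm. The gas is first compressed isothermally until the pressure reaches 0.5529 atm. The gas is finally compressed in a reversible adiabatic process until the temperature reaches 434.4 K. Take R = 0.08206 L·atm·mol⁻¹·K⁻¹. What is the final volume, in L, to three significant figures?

V₃ ≈ 0.241 L

From PV = nRT: V₁ = nRT₁/P₁ = 0.4360 L.
T constant ⇒ Boyle's law P V = const: T₂ = T₁; V₂ = V₁·(P₁/P₂) = 0.3185 L.
Adiabatic (γ = 5/3), T V^(γ−1) and P V^γ constant: P₃ = P₂·(T₃/T₂)^(γ/(γ−1)) = 0.8770 atm; V₃ = V₂·(T₂/T₃)^(1/(γ−1)) = 0.2415 L.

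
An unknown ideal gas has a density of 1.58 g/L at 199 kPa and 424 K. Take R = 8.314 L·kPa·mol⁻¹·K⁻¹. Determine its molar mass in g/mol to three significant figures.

M ≈ 28.0 g/mol

ρ = PM/(RT) ⇒ M = ρRT/P = (1.58 × 8.314 × 424.0) / 199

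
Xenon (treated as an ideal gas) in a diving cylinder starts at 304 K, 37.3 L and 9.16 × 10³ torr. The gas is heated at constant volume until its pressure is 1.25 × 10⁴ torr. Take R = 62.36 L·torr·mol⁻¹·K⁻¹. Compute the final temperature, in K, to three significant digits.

T₂ ≈ 415 K

Isochoric, so P/T is constant: V₂ = V₁; T₂ = T₁·(P₂/P₁) = 414.8 K.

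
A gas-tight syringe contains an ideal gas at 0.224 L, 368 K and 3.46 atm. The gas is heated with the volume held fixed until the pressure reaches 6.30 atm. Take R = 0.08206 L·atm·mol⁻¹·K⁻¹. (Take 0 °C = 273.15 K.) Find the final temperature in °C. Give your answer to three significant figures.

T₂ ≈ 397 °C

V constant ⇒ P ∝ T: V₂ = V₁; T₂ = T₁·(P₂/P₁) = 670.1 K.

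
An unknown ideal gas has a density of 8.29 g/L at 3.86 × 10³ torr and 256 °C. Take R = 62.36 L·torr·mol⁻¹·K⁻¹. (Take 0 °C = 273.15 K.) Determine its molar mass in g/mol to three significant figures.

ρ = PM/(RT) ⇒ M = ρRT/P = (8.29 × 62.36 × 529.1) / 3.86e+03

M ≈ 70.9 g/mol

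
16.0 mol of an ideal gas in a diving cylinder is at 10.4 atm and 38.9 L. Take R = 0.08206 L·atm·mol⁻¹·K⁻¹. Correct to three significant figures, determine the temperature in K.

T ≈ 308 K

PV = nRT ⇒ T = PV/(nR) = (10.4 × 38.9) / (16.0 × 0.08206)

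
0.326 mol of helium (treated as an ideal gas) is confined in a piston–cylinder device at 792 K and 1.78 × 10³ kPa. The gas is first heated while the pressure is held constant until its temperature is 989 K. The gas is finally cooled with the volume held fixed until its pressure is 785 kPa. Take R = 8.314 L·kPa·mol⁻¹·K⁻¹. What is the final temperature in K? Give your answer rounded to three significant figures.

T₃ ≈ 436 K

From PV = nRT: V₁ = nRT₁/P₁ = 1.206 L.
P constant ⇒ V ∝ T: P₂ = P₁; V₂ = V₁·(T₂/T₁) = 1.506 L.
Isochoric, so P/T is constant: V₃ = V₂; T₃ = T₂·(P₃/P₂) = 436.2 K.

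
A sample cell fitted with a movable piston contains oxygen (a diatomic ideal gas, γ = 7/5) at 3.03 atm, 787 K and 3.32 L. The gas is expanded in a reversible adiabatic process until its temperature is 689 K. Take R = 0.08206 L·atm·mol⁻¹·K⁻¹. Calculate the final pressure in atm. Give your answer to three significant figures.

Adiabatic (γ = 7/5), T V^(γ−1) and P V^γ constant: P₂ = P₁·(T₂/T₁)^(γ/(γ−1)) = 1.902 atm; V₂ = V₁·(T₁/T₂)^(1/(γ−1)) = 4.629 L.

P₂ ≈ 1.90 atm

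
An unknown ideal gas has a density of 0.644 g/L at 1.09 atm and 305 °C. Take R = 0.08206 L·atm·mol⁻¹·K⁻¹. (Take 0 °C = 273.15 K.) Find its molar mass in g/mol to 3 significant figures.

ρ = PM/(RT) ⇒ M = ρRT/P = (0.644 × 0.08206 × 578.1) / 1.09

M ≈ 28.0 g/mol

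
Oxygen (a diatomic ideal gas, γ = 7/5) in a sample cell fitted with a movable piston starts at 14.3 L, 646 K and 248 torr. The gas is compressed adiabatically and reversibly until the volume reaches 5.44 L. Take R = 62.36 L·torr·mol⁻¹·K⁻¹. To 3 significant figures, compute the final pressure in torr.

Reversible adiabatic, γ = 7/5: T₂ = T₁·(V₁/V₂)^(γ−1) = 950.9 K; P₂ = P₁·(V₁/V₂)^γ = 959.6 torr.

P₂ ≈ 960 torr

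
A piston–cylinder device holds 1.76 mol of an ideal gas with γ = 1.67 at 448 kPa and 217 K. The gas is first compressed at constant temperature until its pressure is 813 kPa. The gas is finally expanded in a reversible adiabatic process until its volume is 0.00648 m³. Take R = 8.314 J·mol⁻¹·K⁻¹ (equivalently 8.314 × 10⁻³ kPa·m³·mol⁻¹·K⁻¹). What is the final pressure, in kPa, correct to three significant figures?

P₃ ≈ 349 kPa

From PV = nRT: V₁ = nRT₁/P₁ = 0.007088 m³.
Isothermal, so P V is constant: T₂ = T₁; V₂ = V₁·(P₁/P₂) = 0.003906 m³.
Reversible adiabatic, γ = 1.67: T₃ = T₂·(V₂/V₃)^(γ−1) = 154.6 K; P₃ = P₂·(V₂/V₃)^γ = 349.0 kPa.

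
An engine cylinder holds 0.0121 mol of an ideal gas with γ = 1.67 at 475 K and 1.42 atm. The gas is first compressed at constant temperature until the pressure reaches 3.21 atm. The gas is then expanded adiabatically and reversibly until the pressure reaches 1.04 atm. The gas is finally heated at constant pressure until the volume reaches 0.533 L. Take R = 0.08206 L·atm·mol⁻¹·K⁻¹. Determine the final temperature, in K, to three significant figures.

T₄ ≈ 558 K

From PV = nRT: V₁ = nRT₁/P₁ = 0.3321 L.
Isothermal, so P V is constant: T₂ = T₁; V₂ = V₁·(P₁/P₂) = 0.1469 L.
Reversible adiabatic, γ = 1.67: T₃ = T₂·(P₃/P₂)^((γ−1)/γ) = 302.2 K; V₃ = V₂·(P₂/P₃)^(1/γ) = 0.2885 L.
Isobaric, so V/T is constant: P₄ = P₃; T₄ = T₃·(V₄/V₃) = 558.3 K.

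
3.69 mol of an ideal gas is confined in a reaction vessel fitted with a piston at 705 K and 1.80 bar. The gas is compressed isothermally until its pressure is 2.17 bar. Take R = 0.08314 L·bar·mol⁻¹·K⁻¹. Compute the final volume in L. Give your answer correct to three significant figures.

From PV = nRT: V₁ = nRT₁/P₁ = 120.2 L.
T constant ⇒ Boyle's law P V = const: T₂ = T₁; V₂ = V₁·(P₁/P₂) = 99.67 L.

V₂ ≈ 99.7 L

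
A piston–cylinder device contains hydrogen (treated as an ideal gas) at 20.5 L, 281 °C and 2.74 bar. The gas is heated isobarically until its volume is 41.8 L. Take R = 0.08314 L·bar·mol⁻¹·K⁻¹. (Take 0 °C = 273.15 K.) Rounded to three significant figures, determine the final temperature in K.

Convert: T₁ = 554.1 K.
Isobaric, so V/T is constant: P₂ = P₁; T₂ = T₁·(V₂/V₁) = 1130 K.

T₂ ≈ 1.13e+03 K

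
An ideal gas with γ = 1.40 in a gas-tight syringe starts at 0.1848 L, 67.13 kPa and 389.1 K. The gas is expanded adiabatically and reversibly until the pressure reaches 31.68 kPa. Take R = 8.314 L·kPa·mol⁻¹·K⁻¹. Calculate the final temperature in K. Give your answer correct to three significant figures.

T₂ ≈ 314 K

Reversible adiabatic, γ = 1.40: T₂ = T₁·(P₂/P₁)^((γ−1)/γ) = 314.0 K; V₂ = V₁·(P₁/P₂)^(1/γ) = 0.3160 L.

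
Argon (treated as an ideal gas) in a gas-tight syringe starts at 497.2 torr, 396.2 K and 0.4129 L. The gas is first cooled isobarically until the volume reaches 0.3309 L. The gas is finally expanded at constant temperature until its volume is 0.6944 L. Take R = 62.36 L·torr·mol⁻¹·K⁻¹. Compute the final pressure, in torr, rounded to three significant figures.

P₃ ≈ 237 torr

P constant ⇒ V ∝ T: P₂ = P₁; T₂ = T₁·(V₂/V₁) = 317.5 K.
Isothermal, so P V is constant: T₃ = T₂; P₃ = P₂·(V₂/V₃) = 236.9 torr.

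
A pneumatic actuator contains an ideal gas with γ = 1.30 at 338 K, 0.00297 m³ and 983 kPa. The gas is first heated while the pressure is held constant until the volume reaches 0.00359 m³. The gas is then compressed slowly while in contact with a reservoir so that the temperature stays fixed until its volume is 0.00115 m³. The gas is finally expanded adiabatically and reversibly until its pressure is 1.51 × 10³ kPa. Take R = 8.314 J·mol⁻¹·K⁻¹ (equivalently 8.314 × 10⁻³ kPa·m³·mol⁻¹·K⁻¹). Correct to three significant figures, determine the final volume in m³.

P constant ⇒ V ∝ T: P₂ = P₁; T₂ = T₁·(V₂/V₁) = 408.6 K.
Isothermal, so P V is constant: T₃ = T₂; P₃ = P₂·(V₂/V₃) = 3069 kPa.
Adiabatic (γ = 1.30), T V^(γ−1) and P V^γ constant: T₄ = T₃·(P₄/P₃)^((γ−1)/γ) = 346.9 K; V₄ = V₃·(P₃/P₄)^(1/γ) = 0.001984 m³.

V₄ ≈ 0.00198 m³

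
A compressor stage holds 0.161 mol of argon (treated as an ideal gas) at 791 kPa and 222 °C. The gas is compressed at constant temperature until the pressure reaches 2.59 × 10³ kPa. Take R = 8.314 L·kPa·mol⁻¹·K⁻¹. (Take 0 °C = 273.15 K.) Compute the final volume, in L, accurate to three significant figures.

Convert: T₁ = 495.1 K.
From PV = nRT: V₁ = nRT₁/P₁ = 0.8379 L.
Isothermal, so P V is constant: T₂ = T₁; V₂ = V₁·(P₁/P₂) = 0.2559 L.

V₂ ≈ 0.256 L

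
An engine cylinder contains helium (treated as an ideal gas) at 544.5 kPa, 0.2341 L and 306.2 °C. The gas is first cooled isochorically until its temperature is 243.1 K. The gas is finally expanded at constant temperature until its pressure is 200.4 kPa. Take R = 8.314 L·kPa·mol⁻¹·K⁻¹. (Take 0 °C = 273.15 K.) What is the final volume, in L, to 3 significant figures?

V₃ ≈ 0.267 L

Convert: T₁ = 579.3 K.
Isochoric, so P/T is constant: V₂ = V₁; P₂ = P₁·(T₂/T₁) = 228.5 kPa.
T constant ⇒ Boyle's law P V = const: T₃ = T₂; V₃ = V₂·(P₂/P₃) = 0.2669 L.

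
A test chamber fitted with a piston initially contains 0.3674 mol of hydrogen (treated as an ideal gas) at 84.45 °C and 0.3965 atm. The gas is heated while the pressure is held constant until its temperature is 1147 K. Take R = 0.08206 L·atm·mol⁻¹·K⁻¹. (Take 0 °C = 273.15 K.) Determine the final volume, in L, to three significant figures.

V₂ ≈ 87.2 L

Convert: T₁ = 357.6 K.
From PV = nRT: V₁ = nRT₁/P₁ = 27.19 L.
Isobaric, so V/T is constant: P₂ = P₁; V₂ = V₁·(T₂/T₁) = 87.21 L.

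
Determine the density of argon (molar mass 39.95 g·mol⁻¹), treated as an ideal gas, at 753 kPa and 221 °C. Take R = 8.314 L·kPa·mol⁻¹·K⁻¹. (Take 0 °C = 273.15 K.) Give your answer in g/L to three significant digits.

ρ ≈ 7.32 g/L

ρ = PM/(RT) = (753 × 39.95) / (8.314 × 494.1)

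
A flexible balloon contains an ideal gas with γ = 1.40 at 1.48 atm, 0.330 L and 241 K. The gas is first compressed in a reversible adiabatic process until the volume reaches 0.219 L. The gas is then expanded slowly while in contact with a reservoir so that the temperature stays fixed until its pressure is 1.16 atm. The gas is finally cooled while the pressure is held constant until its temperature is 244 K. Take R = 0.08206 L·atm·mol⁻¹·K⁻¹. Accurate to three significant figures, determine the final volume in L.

Adiabatic (γ = 1.40), T V^(γ−1) and P V^γ constant: T₂ = T₁·(V₁/V₂)^(γ−1) = 284.0 K; P₂ = P₁·(V₁/V₂)^γ = 2.628 atm.
T constant ⇒ Boyle's law P V = const: T₃ = T₂; V₃ = V₂·(P₂/P₃) = 0.4961 L.
Isobaric, so V/T is constant: P₄ = P₃; V₄ = V₃·(T₄/T₃) = 0.4263 L.

V₄ ≈ 0.426 L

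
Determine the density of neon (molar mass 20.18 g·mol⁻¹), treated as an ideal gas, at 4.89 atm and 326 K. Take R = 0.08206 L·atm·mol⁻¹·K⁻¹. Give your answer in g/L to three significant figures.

ρ ≈ 3.69 g/L

ρ = PM/(RT) = (4.89 × 20.18) / (0.08206 × 326.0)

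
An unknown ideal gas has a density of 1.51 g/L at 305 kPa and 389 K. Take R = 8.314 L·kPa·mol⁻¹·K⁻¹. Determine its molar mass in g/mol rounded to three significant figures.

M ≈ 16.0 g/mol

ρ = PM/(RT) ⇒ M = ρRT/P = (1.51 × 8.314 × 389.0) / 305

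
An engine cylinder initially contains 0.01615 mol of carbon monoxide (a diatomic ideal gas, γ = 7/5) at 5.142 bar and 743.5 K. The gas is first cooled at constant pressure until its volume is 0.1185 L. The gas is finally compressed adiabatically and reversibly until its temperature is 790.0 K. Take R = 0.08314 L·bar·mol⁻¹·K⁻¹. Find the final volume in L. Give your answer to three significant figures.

From PV = nRT: V₁ = nRT₁/P₁ = 0.1941 L.
P constant ⇒ V ∝ T: P₂ = P₁; T₂ = T₁·(V₂/V₁) = 453.8 K.
Adiabatic (γ = 7/5), T V^(γ−1) and P V^γ constant: P₃ = P₂·(T₃/T₂)^(γ/(γ−1)) = 35.79 bar; V₃ = V₂·(T₂/T₃)^(1/(γ−1)) = 0.02964 L.

V₃ ≈ 0.0296 L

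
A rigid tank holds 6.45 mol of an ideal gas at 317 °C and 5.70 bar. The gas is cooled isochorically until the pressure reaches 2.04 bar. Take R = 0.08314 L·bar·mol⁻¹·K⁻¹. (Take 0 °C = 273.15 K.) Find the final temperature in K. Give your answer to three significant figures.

T₂ ≈ 211 K

Convert: T₁ = 590.1 K.
From PV = nRT: V₁ = nRT₁/P₁ = 55.52 L.
Isochoric, so P/T is constant: V₂ = V₁; T₂ = T₁·(P₂/P₁) = 211.2 K.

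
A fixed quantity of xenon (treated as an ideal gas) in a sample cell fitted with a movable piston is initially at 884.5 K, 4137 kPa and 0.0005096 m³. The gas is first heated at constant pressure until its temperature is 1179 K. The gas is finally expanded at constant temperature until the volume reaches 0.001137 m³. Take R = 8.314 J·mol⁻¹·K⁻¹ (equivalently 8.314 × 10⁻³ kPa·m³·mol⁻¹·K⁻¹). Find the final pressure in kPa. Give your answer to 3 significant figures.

Isobaric, so V/T is constant: P₂ = P₁; V₂ = V₁·(T₂/T₁) = 0.0006793 m³.
Isothermal, so P V is constant: T₃ = T₂; P₃ = P₂·(V₂/V₃) = 2472 kPa.

P₃ ≈ 2.47e+03 kPa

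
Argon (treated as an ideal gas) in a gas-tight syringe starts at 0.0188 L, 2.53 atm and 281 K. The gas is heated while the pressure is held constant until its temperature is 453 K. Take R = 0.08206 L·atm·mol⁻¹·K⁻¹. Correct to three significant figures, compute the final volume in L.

Isobaric, so V/T is constant: P₂ = P₁; V₂ = V₁·(T₂/T₁) = 0.03031 L.

V₂ ≈ 0.0303 L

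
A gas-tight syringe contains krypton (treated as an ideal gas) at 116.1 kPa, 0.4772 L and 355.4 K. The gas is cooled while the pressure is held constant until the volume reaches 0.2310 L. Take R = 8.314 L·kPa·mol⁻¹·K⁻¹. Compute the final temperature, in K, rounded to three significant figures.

T₂ ≈ 172 K

P constant ⇒ V ∝ T: P₂ = P₁; T₂ = T₁·(V₂/V₁) = 172.0 K.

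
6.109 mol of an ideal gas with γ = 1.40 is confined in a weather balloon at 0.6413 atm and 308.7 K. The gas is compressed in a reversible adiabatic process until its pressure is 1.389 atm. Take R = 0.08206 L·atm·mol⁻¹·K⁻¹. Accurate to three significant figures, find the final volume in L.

V₂ ≈ 139 L

From PV = nRT: V₁ = nRT₁/P₁ = 241.3 L.
Adiabatic (γ = 1.40), T V^(γ−1) and P V^γ constant: T₂ = T₁·(P₂/P₁)^((γ−1)/γ) = 385.0 K; V₂ = V₁·(P₁/P₂)^(1/γ) = 138.9 L.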